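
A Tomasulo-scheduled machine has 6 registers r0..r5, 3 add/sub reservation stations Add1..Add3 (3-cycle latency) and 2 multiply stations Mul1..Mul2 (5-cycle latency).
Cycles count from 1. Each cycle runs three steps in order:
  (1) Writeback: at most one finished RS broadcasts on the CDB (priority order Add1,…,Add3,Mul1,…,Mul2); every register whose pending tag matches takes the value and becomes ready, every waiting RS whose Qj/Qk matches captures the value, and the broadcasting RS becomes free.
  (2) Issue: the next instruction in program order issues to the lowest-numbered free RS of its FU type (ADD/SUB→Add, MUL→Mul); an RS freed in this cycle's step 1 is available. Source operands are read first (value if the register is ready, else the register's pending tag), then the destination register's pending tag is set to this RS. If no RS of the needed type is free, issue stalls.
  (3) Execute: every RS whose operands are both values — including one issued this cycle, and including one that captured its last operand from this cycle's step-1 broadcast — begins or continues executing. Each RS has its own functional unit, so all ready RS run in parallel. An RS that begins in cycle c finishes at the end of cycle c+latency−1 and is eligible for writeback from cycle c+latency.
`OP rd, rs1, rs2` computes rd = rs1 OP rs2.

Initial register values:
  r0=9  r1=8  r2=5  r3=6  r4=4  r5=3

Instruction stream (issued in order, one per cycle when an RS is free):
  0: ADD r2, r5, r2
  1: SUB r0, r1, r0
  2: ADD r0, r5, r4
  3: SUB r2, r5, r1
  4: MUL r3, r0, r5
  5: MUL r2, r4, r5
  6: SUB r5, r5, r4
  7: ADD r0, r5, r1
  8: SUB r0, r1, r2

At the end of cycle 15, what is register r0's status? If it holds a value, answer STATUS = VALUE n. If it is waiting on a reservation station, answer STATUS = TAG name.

c1: issue ADD r2<-Add1 | r0:9,r1:8,r2:Add1,r3:6,r4:4,r5:3
c2: issue SUB r0<-Add2 | r0:Add2,r1:8,r2:Add1,r3:6,r4:4,r5:3
c3: issue ADD r0<-Add3 | r0:Add3,r1:8,r2:Add1,r3:6,r4:4,r5:3
c4: CDB Add1=8; issue SUB r2<-Add1 | r0:Add3,r1:8,r2:Add1,r3:6,r4:4,r5:3
c5: CDB Add2=-1; issue MUL r3<-Mul1 | r0:Add3,r1:8,r2:Add1,r3:Mul1,r4:4,r5:3
c6: CDB Add3=7; issue MUL r2<-Mul2 | r0:7,r1:8,r2:Mul2,r3:Mul1,r4:4,r5:3
c7: CDB Add1=-5; issue SUB r5<-Add1 | r0:7,r1:8,r2:Mul2,r3:Mul1,r4:4,r5:Add1
c8: issue ADD r0<-Add2 | r0:Add2,r1:8,r2:Mul2,r3:Mul1,r4:4,r5:Add1
c9: issue SUB r0<-Add3 | r0:Add3,r1:8,r2:Mul2,r3:Mul1,r4:4,r5:Add1
c10: CDB Add1=-1 | r0:Add3,r1:8,r2:Mul2,r3:Mul1,r4:4,r5:-1
c11: CDB Mul1=21 | r0:Add3,r1:8,r2:Mul2,r3:21,r4:4,r5:-1
c12: CDB Mul2=12 | r0:Add3,r1:8,r2:12,r3:21,r4:4,r5:-1
c13: CDB Add2=7 | r0:Add3,r1:8,r2:12,r3:21,r4:4,r5:-1
c14: - | r0:Add3,r1:8,r2:12,r3:21,r4:4,r5:-1
c15: CDB Add3=-4 | r0:-4,r1:8,r2:12,r3:21,r4:4,r5:-1

STATUS = VALUE -4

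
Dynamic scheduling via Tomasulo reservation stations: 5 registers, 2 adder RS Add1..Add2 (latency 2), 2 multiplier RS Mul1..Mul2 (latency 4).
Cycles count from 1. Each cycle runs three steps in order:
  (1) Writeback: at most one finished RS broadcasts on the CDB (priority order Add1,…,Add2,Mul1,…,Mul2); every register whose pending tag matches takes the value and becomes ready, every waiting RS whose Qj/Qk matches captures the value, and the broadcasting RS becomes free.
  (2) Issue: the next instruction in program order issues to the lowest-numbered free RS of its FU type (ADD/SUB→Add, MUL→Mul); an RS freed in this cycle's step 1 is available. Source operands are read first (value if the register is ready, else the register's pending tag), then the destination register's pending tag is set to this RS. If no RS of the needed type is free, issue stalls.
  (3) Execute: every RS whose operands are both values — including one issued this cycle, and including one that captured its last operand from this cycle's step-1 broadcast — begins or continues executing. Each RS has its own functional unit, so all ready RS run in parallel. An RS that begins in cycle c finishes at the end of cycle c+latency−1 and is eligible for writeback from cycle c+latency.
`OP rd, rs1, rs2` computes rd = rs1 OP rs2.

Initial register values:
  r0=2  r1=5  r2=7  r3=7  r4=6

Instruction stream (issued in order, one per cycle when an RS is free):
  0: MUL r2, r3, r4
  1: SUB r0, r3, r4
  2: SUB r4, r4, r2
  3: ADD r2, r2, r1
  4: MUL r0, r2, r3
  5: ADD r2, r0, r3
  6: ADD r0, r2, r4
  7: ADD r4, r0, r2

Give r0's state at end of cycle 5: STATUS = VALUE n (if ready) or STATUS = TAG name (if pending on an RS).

cycle 1: issue MUL r2<-Mul1 // r0:2,r1:5,r2:Mul1,r3:7,r4:6
cycle 2: issue SUB r0<-Add1 // r0:Add1,r1:5,r2:Mul1,r3:7,r4:6
cycle 3: issue SUB r4<-Add2 // r0:Add1,r1:5,r2:Mul1,r3:7,r4:Add2
cycle 4: CDB Add1=1; issue ADD r2<-Add1 // r0:1,r1:5,r2:Add1,r3:7,r4:Add2
cycle 5: CDB Mul1=42; issue MUL r0<-Mul1 // r0:Mul1,r1:5,r2:Add1,r3:7,r4:Add2

STATUS = TAG Mul1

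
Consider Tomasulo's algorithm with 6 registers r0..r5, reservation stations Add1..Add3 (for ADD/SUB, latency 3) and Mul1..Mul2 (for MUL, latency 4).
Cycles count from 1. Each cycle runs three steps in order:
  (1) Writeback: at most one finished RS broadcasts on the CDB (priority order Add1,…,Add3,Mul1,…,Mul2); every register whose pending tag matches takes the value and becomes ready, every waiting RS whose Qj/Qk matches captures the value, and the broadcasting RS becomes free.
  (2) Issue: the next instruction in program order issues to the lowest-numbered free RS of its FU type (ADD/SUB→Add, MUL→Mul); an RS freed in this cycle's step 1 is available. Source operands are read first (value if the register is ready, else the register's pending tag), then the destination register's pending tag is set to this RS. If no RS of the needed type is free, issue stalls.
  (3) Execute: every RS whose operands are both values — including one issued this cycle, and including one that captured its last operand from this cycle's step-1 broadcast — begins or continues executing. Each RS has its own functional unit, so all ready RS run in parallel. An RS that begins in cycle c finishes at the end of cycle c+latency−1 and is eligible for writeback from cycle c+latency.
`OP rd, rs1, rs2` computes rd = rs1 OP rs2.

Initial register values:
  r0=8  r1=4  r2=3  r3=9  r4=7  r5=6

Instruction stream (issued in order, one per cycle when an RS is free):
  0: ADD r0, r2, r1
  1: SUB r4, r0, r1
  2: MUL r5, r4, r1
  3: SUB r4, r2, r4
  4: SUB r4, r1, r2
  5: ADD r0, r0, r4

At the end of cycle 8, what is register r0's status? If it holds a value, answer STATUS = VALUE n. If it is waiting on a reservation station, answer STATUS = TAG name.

cycle 1: issue ADD r0<-Add1 // r0:Add1,r1:4,r2:3,r3:9,r4:7,r5:6
cycle 2: issue SUB r4<-Add2 // r0:Add1,r1:4,r2:3,r3:9,r4:Add2,r5:6
cycle 3: issue MUL r5<-Mul1 // r0:Add1,r1:4,r2:3,r3:9,r4:Add2,r5:Mul1
cycle 4: CDB Add1=7; issue SUB r4<-Add1 // r0:7,r1:4,r2:3,r3:9,r4:Add1,r5:Mul1
cycle 5: issue SUB r4<-Add3 // r0:7,r1:4,r2:3,r3:9,r4:Add3,r5:Mul1
cycle 6: stall // r0:7,r1:4,r2:3,r3:9,r4:Add3,r5:Mul1
cycle 7: CDB Add2=3; issue ADD r0<-Add2 // r0:Add2,r1:4,r2:3,r3:9,r4:Add3,r5:Mul1
cycle 8: CDB Add3=1 // r0:Add2,r1:4,r2:3,r3:9,r4:1,r5:Mul1

STATUS = TAG Add2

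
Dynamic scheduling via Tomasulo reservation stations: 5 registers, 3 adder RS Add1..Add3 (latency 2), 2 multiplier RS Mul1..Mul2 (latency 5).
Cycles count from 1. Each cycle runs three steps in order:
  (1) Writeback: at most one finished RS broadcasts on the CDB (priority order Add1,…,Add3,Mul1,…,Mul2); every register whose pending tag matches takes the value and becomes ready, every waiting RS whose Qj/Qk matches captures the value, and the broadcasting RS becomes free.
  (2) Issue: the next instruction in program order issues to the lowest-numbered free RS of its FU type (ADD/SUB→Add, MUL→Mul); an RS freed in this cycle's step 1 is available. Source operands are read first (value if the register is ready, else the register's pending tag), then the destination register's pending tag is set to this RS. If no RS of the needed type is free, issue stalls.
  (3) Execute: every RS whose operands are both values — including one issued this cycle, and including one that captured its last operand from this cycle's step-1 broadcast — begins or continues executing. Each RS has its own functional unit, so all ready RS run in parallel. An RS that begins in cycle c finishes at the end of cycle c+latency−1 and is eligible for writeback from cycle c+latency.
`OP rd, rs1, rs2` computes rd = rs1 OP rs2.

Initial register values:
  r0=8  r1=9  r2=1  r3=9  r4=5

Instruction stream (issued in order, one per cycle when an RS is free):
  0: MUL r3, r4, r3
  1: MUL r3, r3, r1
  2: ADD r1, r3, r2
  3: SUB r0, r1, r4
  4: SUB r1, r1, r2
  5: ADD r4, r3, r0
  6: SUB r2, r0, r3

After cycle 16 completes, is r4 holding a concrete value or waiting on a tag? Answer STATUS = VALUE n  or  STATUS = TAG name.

STATUS = TAG Add1

cycle 1: issue MUL r3<-Mul1 // r0:8,r1:9,r2:1,r3:Mul1,r4:5
cycle 2: issue MUL r3<-Mul2 // r0:8,r1:9,r2:1,r3:Mul2,r4:5
cycle 3: issue ADD r1<-Add1 // r0:8,r1:Add1,r2:1,r3:Mul2,r4:5
cycle 4: issue SUB r0<-Add2 // r0:Add2,r1:Add1,r2:1,r3:Mul2,r4:5
cycle 5: issue SUB r1<-Add3 // r0:Add2,r1:Add3,r2:1,r3:Mul2,r4:5
cycle 6: CDB Mul1=45; stall // r0:Add2,r1:Add3,r2:1,r3:Mul2,r4:5
cycle 7: stall // r0:Add2,r1:Add3,r2:1,r3:Mul2,r4:5
cycle 8: stall // r0:Add2,r1:Add3,r2:1,r3:Mul2,r4:5
cycle 9: stall // r0:Add2,r1:Add3,r2:1,r3:Mul2,r4:5
cycle 10: stall // r0:Add2,r1:Add3,r2:1,r3:Mul2,r4:5
cycle 11: CDB Mul2=405; stall // r0:Add2,r1:Add3,r2:1,r3:405,r4:5
cycle 12: stall // r0:Add2,r1:Add3,r2:1,r3:405,r4:5
cycle 13: CDB Add1=406; issue ADD r4<-Add1 // r0:Add2,r1:Add3,r2:1,r3:405,r4:Add1
cycle 14: stall // r0:Add2,r1:Add3,r2:1,r3:405,r4:Add1
cycle 15: CDB Add2=401; issue SUB r2<-Add2 // r0:401,r1:Add3,r2:Add2,r3:405,r4:Add1
cycle 16: CDB Add3=405 // r0:401,r1:405,r2:Add2,r3:405,r4:Add1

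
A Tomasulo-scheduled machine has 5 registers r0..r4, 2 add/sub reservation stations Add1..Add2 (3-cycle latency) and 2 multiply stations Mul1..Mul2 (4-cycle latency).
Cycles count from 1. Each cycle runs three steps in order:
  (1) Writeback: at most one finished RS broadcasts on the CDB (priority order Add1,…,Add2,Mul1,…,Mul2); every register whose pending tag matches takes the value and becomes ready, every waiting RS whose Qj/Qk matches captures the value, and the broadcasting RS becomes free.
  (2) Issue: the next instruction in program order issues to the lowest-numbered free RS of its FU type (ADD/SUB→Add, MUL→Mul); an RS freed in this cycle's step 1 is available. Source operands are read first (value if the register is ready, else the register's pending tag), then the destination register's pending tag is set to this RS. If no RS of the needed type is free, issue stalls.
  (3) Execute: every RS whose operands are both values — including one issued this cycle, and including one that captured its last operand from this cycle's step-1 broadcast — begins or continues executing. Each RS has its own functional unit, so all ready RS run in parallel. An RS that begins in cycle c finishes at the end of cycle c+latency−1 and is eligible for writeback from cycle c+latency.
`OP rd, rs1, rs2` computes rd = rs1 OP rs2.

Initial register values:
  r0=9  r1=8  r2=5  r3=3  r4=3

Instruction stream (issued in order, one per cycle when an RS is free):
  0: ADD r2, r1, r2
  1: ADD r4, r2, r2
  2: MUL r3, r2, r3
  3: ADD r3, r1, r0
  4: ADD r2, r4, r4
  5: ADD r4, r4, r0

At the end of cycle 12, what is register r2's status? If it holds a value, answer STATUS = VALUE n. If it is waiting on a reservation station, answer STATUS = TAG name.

STATUS = VALUE 52

c1: issue ADD r2<-Add1 | r0:9,r1:8,r2:Add1,r3:3,r4:3
c2: issue ADD r4<-Add2 | r0:9,r1:8,r2:Add1,r3:3,r4:Add2
c3: issue MUL r3<-Mul1 | r0:9,r1:8,r2:Add1,r3:Mul1,r4:Add2
c4: CDB Add1=13; issue ADD r3<-Add1 | r0:9,r1:8,r2:13,r3:Add1,r4:Add2
c5: stall | r0:9,r1:8,r2:13,r3:Add1,r4:Add2
c6: stall | r0:9,r1:8,r2:13,r3:Add1,r4:Add2
c7: CDB Add1=17; issue ADD r2<-Add1 | r0:9,r1:8,r2:Add1,r3:17,r4:Add2
c8: CDB Add2=26; issue ADD r4<-Add2 | r0:9,r1:8,r2:Add1,r3:17,r4:Add2
c9: CDB Mul1=39 | r0:9,r1:8,r2:Add1,r3:17,r4:Add2
c10: - | r0:9,r1:8,r2:Add1,r3:17,r4:Add2
c11: CDB Add1=52 | r0:9,r1:8,r2:52,r3:17,r4:Add2
c12: CDB Add2=35 | r0:9,r1:8,r2:52,r3:17,r4:35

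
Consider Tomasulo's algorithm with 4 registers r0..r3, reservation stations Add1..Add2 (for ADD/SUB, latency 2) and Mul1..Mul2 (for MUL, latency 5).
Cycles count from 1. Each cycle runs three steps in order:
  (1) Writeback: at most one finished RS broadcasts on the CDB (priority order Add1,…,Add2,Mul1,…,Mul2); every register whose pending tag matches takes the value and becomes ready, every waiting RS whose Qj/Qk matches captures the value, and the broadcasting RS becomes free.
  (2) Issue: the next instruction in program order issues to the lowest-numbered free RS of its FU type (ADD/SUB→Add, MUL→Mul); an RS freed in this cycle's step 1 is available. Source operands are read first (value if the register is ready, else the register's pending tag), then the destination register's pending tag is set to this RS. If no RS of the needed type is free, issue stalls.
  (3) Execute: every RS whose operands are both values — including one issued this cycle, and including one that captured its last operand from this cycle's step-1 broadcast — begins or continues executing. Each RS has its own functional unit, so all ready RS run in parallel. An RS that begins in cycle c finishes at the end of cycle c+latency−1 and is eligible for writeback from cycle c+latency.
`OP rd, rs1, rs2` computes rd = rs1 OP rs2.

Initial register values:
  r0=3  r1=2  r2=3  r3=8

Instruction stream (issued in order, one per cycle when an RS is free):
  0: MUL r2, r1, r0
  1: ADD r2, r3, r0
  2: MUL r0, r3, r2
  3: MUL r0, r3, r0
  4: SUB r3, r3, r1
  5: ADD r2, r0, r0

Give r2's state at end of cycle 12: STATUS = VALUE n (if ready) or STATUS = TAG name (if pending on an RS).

cycle 1: issue MUL r2<-Mul1 // r0:3,r1:2,r2:Mul1,r3:8
cycle 2: issue ADD r2<-Add1 // r0:3,r1:2,r2:Add1,r3:8
cycle 3: issue MUL r0<-Mul2 // r0:Mul2,r1:2,r2:Add1,r3:8
cycle 4: CDB Add1=11; stall // r0:Mul2,r1:2,r2:11,r3:8
cycle 5: stall // r0:Mul2,r1:2,r2:11,r3:8
cycle 6: CDB Mul1=6; issue MUL r0<-Mul1 // r0:Mul1,r1:2,r2:11,r3:8
cycle 7: issue SUB r3<-Add1 // r0:Mul1,r1:2,r2:11,r3:Add1
cycle 8: issue ADD r2<-Add2 // r0:Mul1,r1:2,r2:Add2,r3:Add1
cycle 9: CDB Add1=6 // r0:Mul1,r1:2,r2:Add2,r3:6
cycle 10: CDB Mul2=88 // r0:Mul1,r1:2,r2:Add2,r3:6
cycle 11: - // r0:Mul1,r1:2,r2:Add2,r3:6
cycle 12: - // r0:Mul1,r1:2,r2:Add2,r3:6

STATUS = TAG Add2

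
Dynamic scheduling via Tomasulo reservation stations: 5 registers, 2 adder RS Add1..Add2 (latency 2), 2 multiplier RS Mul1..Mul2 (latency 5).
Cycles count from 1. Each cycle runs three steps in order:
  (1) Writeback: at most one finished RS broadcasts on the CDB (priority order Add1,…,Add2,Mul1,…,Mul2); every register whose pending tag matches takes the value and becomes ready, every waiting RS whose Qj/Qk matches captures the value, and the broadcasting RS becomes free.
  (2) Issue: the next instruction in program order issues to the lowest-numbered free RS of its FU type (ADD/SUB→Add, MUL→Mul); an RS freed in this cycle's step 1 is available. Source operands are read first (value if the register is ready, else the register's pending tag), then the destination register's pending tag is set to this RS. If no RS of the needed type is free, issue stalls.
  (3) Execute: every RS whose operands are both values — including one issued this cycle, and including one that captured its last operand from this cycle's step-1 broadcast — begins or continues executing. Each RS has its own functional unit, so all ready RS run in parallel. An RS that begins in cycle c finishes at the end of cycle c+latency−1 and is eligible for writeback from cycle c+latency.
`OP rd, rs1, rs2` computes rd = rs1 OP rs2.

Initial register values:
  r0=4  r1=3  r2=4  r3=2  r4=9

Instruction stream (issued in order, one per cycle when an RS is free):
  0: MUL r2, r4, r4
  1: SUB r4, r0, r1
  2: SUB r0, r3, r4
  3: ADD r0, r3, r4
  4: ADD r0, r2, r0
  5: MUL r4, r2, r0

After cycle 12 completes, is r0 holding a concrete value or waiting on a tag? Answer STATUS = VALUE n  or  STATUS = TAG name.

c1: issue MUL r2<-Mul1 | r0:4,r1:3,r2:Mul1,r3:2,r4:9
c2: issue SUB r4<-Add1 | r0:4,r1:3,r2:Mul1,r3:2,r4:Add1
c3: issue SUB r0<-Add2 | r0:Add2,r1:3,r2:Mul1,r3:2,r4:Add1
c4: CDB Add1=1; issue ADD r0<-Add1 | r0:Add1,r1:3,r2:Mul1,r3:2,r4:1
c5: stall | r0:Add1,r1:3,r2:Mul1,r3:2,r4:1
c6: CDB Add1=3; issue ADD r0<-Add1 | r0:Add1,r1:3,r2:Mul1,r3:2,r4:1
c7: CDB Add2=1; issue MUL r4<-Mul2 | r0:Add1,r1:3,r2:Mul1,r3:2,r4:Mul2
c8: CDB Mul1=81 | r0:Add1,r1:3,r2:81,r3:2,r4:Mul2
c9: - | r0:Add1,r1:3,r2:81,r3:2,r4:Mul2
c10: CDB Add1=84 | r0:84,r1:3,r2:81,r3:2,r4:Mul2
c11: - | r0:84,r1:3,r2:81,r3:2,r4:Mul2
c12: - | r0:84,r1:3,r2:81,r3:2,r4:Mul2

STATUS = VALUE 84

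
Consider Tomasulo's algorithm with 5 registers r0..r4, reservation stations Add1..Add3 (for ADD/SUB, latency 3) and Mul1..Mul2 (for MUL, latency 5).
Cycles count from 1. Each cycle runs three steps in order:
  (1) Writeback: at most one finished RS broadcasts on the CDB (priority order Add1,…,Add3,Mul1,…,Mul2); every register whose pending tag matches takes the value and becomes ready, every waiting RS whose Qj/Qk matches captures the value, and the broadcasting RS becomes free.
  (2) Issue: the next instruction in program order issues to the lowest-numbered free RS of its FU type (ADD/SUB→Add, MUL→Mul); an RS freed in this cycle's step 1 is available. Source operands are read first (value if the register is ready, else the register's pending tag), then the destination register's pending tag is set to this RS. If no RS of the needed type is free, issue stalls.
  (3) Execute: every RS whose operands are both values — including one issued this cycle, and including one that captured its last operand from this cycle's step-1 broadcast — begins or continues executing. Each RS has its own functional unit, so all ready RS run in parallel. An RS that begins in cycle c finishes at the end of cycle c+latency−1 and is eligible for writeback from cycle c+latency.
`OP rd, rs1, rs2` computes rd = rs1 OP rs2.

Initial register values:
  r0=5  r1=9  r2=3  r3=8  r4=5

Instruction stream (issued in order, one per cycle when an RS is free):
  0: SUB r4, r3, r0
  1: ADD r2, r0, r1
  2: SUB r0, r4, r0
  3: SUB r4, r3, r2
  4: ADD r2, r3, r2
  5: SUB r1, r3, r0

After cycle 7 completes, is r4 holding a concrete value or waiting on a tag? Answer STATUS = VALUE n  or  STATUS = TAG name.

c1: issue SUB r4<-Add1 | r0:5,r1:9,r2:3,r3:8,r4:Add1
c2: issue ADD r2<-Add2 | r0:5,r1:9,r2:Add2,r3:8,r4:Add1
c3: issue SUB r0<-Add3 | r0:Add3,r1:9,r2:Add2,r3:8,r4:Add1
c4: CDB Add1=3; issue SUB r4<-Add1 | r0:Add3,r1:9,r2:Add2,r3:8,r4:Add1
c5: CDB Add2=14; issue ADD r2<-Add2 | r0:Add3,r1:9,r2:Add2,r3:8,r4:Add1
c6: stall | r0:Add3,r1:9,r2:Add2,r3:8,r4:Add1
c7: CDB Add3=-2; issue SUB r1<-Add3 | r0:-2,r1:Add3,r2:Add2,r3:8,r4:Add1

STATUS = TAG Add1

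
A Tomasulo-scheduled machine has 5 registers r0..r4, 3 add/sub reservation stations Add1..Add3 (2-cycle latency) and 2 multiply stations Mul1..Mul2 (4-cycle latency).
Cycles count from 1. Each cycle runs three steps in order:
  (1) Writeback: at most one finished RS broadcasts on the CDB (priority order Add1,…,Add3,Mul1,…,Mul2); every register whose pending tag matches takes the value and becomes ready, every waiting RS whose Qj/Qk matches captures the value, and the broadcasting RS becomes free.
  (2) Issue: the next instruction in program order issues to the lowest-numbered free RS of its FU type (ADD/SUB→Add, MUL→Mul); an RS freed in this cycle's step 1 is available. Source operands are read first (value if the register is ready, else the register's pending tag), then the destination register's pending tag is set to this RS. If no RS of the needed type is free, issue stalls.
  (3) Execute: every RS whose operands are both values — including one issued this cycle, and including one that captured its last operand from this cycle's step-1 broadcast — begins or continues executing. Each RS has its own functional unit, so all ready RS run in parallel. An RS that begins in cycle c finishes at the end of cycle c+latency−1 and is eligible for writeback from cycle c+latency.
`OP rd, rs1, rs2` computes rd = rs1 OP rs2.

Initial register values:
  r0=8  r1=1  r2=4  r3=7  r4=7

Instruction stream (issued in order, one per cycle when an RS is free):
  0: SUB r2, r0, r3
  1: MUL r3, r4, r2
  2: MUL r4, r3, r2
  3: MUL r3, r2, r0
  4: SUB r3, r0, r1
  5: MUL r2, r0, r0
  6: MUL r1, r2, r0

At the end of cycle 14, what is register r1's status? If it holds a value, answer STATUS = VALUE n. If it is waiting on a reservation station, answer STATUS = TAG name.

  c1: issue SUB r2<-Add1  regs: r0:8,r1:1,r2:Add1,r3:7,r4:7
  c2: issue MUL r3<-Mul1  regs: r0:8,r1:1,r2:Add1,r3:Mul1,r4:7
  c3: CDB Add1=1; issue MUL r4<-Mul2  regs: r0:8,r1:1,r2:1,r3:Mul1,r4:Mul2
  c4: stall  regs: r0:8,r1:1,r2:1,r3:Mul1,r4:Mul2
  c5: stall  regs: r0:8,r1:1,r2:1,r3:Mul1,r4:Mul2
  c6: stall  regs: r0:8,r1:1,r2:1,r3:Mul1,r4:Mul2
  c7: CDB Mul1=7; issue MUL r3<-Mul1  regs: r0:8,r1:1,r2:1,r3:Mul1,r4:Mul2
  c8: issue SUB r3<-Add1  regs: r0:8,r1:1,r2:1,r3:Add1,r4:Mul2
  c9: stall  regs: r0:8,r1:1,r2:1,r3:Add1,r4:Mul2
  c10: CDB Add1=7; stall  regs: r0:8,r1:1,r2:1,r3:7,r4:Mul2
  c11: CDB Mul1=8; issue MUL r2<-Mul1  regs: r0:8,r1:1,r2:Mul1,r3:7,r4:Mul2
  c12: CDB Mul2=7; issue MUL r1<-Mul2  regs: r0:8,r1:Mul2,r2:Mul1,r3:7,r4:7
  c13: -  regs: r0:8,r1:Mul2,r2:Mul1,r3:7,r4:7
  c14: -  regs: r0:8,r1:Mul2,r2:Mul1,r3:7,r4:7

STATUS = TAG Mul2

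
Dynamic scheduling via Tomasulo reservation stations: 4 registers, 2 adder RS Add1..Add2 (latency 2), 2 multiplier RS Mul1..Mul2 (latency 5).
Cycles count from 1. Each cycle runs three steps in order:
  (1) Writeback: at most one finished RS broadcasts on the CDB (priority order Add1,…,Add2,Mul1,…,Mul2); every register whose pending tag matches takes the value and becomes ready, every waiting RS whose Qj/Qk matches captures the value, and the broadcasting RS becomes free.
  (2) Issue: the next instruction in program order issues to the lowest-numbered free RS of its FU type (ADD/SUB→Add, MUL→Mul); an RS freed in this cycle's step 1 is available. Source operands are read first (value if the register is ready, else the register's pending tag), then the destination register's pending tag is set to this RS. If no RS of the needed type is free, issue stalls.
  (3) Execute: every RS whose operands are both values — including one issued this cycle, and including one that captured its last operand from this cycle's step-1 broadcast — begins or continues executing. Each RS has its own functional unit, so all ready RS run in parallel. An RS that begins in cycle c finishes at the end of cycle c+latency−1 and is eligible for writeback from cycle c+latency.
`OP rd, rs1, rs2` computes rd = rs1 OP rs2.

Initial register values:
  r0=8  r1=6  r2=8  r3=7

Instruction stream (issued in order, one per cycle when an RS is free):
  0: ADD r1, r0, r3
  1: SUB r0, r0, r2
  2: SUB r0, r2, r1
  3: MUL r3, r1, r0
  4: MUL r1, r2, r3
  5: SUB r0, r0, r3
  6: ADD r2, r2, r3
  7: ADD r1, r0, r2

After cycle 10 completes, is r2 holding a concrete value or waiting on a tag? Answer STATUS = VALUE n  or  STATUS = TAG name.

  c1: issue ADD r1<-Add1  regs: r0:8,r1:Add1,r2:8,r3:7
  c2: issue SUB r0<-Add2  regs: r0:Add2,r1:Add1,r2:8,r3:7
  c3: CDB Add1=15; issue SUB r0<-Add1  regs: r0:Add1,r1:15,r2:8,r3:7
  c4: CDB Add2=0; issue MUL r3<-Mul1  regs: r0:Add1,r1:15,r2:8,r3:Mul1
  c5: CDB Add1=-7; issue MUL r1<-Mul2  regs: r0:-7,r1:Mul2,r2:8,r3:Mul1
  c6: issue SUB r0<-Add1  regs: r0:Add1,r1:Mul2,r2:8,r3:Mul1
  c7: issue ADD r2<-Add2  regs: r0:Add1,r1:Mul2,r2:Add2,r3:Mul1
  c8: stall  regs: r0:Add1,r1:Mul2,r2:Add2,r3:Mul1
  c9: stall  regs: r0:Add1,r1:Mul2,r2:Add2,r3:Mul1
  c10: CDB Mul1=-105; stall  regs: r0:Add1,r1:Mul2,r2:Add2,r3:-105

STATUS = TAG Add2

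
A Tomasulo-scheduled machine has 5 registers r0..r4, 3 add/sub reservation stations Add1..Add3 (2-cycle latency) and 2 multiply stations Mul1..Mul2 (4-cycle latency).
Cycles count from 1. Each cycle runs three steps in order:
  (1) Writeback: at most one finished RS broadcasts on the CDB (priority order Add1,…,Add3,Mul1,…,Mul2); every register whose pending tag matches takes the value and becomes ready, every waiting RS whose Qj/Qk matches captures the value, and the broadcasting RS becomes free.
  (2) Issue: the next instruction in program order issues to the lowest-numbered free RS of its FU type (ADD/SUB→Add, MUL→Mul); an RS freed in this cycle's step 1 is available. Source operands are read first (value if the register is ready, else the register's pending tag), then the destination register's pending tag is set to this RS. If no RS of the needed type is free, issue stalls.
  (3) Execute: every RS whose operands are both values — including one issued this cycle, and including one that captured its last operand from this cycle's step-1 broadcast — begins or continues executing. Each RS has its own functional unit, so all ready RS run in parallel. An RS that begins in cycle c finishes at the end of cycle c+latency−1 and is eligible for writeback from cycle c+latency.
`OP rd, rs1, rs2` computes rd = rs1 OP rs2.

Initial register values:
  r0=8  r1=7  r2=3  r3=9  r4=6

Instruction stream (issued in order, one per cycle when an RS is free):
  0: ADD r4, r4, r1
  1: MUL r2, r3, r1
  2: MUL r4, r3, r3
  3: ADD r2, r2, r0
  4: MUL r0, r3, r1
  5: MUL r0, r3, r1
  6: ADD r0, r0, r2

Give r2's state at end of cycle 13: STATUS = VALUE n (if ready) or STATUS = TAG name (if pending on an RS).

  c1: issue ADD r4<-Add1  regs: r0:8,r1:7,r2:3,r3:9,r4:Add1
  c2: issue MUL r2<-Mul1  regs: r0:8,r1:7,r2:Mul1,r3:9,r4:Add1
  c3: CDB Add1=13; issue MUL r4<-Mul2  regs: r0:8,r1:7,r2:Mul1,r3:9,r4:Mul2
  c4: issue ADD r2<-Add1  regs: r0:8,r1:7,r2:Add1,r3:9,r4:Mul2
  c5: stall  regs: r0:8,r1:7,r2:Add1,r3:9,r4:Mul2
  c6: CDB Mul1=63; issue MUL r0<-Mul1  regs: r0:Mul1,r1:7,r2:Add1,r3:9,r4:Mul2
  c7: CDB Mul2=81; issue MUL r0<-Mul2  regs: r0:Mul2,r1:7,r2:Add1,r3:9,r4:81
  c8: CDB Add1=71; issue ADD r0<-Add1  regs: r0:Add1,r1:7,r2:71,r3:9,r4:81
  c9: -  regs: r0:Add1,r1:7,r2:71,r3:9,r4:81
  c10: CDB Mul1=63  regs: r0:Add1,r1:7,r2:71,r3:9,r4:81
  c11: CDB Mul2=63  regs: r0:Add1,r1:7,r2:71,r3:9,r4:81
  c12: -  regs: r0:Add1,r1:7,r2:71,r3:9,r4:81
  c13: CDB Add1=134  regs: r0:134,r1:7,r2:71,r3:9,r4:81

STATUS = VALUE 71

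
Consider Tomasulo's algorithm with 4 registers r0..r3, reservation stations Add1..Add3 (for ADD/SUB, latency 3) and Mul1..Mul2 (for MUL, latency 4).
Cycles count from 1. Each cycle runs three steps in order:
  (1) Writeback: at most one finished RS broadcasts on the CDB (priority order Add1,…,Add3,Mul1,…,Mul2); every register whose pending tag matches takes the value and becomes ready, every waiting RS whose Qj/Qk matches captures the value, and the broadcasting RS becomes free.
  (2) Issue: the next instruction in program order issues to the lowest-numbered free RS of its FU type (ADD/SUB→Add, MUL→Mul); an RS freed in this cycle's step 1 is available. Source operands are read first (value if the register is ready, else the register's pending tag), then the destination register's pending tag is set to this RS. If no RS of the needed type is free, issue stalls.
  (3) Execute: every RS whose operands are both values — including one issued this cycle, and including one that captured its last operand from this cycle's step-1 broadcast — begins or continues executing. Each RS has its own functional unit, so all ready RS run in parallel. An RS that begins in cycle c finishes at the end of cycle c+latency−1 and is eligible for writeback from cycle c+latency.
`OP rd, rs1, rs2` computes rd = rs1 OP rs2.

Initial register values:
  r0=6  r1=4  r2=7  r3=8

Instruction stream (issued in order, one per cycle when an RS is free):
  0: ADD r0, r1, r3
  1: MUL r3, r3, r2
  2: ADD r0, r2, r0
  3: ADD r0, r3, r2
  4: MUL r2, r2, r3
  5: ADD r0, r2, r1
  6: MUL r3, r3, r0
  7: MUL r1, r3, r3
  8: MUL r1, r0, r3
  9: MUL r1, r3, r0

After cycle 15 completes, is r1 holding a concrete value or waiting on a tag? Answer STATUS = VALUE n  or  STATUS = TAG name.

cycle 1: issue ADD r0<-Add1 // r0:Add1,r1:4,r2:7,r3:8
cycle 2: issue MUL r3<-Mul1 // r0:Add1,r1:4,r2:7,r3:Mul1
cycle 3: issue ADD r0<-Add2 // r0:Add2,r1:4,r2:7,r3:Mul1
cycle 4: CDB Add1=12; issue ADD r0<-Add1 // r0:Add1,r1:4,r2:7,r3:Mul1
cycle 5: issue MUL r2<-Mul2 // r0:Add1,r1:4,r2:Mul2,r3:Mul1
cycle 6: CDB Mul1=56; issue ADD r0<-Add3 // r0:Add3,r1:4,r2:Mul2,r3:56
cycle 7: CDB Add2=19; issue MUL r3<-Mul1 // r0:Add3,r1:4,r2:Mul2,r3:Mul1
cycle 8: stall // r0:Add3,r1:4,r2:Mul2,r3:Mul1
cycle 9: CDB Add1=63; stall // r0:Add3,r1:4,r2:Mul2,r3:Mul1
cycle 10: CDB Mul2=392; issue MUL r1<-Mul2 // r0:Add3,r1:Mul2,r2:392,r3:Mul1
cycle 11: stall // r0:Add3,r1:Mul2,r2:392,r3:Mul1
cycle 12: stall // r0:Add3,r1:Mul2,r2:392,r3:Mul1
cycle 13: CDB Add3=396; stall // r0:396,r1:Mul2,r2:392,r3:Mul1
cycle 14: stall // r0:396,r1:Mul2,r2:392,r3:Mul1
cycle 15: stall // r0:396,r1:Mul2,r2:392,r3:Mul1

STATUS = TAG Mul2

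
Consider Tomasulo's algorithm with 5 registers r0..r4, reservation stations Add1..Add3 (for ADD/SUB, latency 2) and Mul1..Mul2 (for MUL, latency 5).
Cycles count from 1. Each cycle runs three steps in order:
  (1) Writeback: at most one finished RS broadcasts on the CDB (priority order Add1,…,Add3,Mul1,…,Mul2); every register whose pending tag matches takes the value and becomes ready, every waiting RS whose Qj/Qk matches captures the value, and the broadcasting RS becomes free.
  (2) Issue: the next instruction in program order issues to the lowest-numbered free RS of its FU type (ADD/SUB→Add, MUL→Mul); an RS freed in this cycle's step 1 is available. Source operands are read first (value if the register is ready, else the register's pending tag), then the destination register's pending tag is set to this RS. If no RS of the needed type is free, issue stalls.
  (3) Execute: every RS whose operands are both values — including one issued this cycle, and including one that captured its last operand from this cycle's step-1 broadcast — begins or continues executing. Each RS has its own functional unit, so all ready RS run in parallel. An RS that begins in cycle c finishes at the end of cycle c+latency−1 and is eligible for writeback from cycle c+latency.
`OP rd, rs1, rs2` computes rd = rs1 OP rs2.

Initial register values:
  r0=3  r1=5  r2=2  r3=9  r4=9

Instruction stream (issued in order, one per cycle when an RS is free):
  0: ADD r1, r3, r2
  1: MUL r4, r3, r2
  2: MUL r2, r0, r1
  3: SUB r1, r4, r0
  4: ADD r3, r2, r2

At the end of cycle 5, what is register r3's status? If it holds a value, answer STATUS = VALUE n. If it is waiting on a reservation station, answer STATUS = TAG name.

c1: issue ADD r1<-Add1 | r0:3,r1:Add1,r2:2,r3:9,r4:9
c2: issue MUL r4<-Mul1 | r0:3,r1:Add1,r2:2,r3:9,r4:Mul1
c3: CDB Add1=11; issue MUL r2<-Mul2 | r0:3,r1:11,r2:Mul2,r3:9,r4:Mul1
c4: issue SUB r1<-Add1 | r0:3,r1:Add1,r2:Mul2,r3:9,r4:Mul1
c5: issue ADD r3<-Add2 | r0:3,r1:Add1,r2:Mul2,r3:Add2,r4:Mul1

STATUS = TAG Add2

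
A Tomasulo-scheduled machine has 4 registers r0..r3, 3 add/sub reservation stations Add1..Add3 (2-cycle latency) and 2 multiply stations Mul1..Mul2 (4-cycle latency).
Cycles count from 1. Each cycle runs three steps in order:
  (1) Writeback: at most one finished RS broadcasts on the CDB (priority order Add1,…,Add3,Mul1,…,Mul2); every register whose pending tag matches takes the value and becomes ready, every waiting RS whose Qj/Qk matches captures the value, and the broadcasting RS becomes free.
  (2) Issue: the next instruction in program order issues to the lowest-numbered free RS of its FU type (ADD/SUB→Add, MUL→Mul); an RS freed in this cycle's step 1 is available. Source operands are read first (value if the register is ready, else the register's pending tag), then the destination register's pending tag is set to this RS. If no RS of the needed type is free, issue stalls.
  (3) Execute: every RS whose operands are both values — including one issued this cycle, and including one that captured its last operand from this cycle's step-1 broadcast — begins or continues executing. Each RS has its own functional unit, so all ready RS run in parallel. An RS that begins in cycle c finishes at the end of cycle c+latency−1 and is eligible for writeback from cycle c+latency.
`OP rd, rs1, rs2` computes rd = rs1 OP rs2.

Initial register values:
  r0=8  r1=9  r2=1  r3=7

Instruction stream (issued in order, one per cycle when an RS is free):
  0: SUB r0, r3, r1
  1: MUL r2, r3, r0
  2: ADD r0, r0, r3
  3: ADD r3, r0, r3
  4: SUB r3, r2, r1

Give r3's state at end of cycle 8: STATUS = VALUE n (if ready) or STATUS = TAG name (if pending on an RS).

  c1: issue SUB r0<-Add1  regs: r0:Add1,r1:9,r2:1,r3:7
  c2: issue MUL r2<-Mul1  regs: r0:Add1,r1:9,r2:Mul1,r3:7
  c3: CDB Add1=-2; issue ADD r0<-Add1  regs: r0:Add1,r1:9,r2:Mul1,r3:7
  c4: issue ADD r3<-Add2  regs: r0:Add1,r1:9,r2:Mul1,r3:Add2
  c5: CDB Add1=5; issue SUB r3<-Add1  regs: r0:5,r1:9,r2:Mul1,r3:Add1
  c6: -  regs: r0:5,r1:9,r2:Mul1,r3:Add1
  c7: CDB Add2=12  regs: r0:5,r1:9,r2:Mul1,r3:Add1
  c8: CDB Mul1=-14  regs: r0:5,r1:9,r2:-14,r3:Add1

STATUS = TAG Add1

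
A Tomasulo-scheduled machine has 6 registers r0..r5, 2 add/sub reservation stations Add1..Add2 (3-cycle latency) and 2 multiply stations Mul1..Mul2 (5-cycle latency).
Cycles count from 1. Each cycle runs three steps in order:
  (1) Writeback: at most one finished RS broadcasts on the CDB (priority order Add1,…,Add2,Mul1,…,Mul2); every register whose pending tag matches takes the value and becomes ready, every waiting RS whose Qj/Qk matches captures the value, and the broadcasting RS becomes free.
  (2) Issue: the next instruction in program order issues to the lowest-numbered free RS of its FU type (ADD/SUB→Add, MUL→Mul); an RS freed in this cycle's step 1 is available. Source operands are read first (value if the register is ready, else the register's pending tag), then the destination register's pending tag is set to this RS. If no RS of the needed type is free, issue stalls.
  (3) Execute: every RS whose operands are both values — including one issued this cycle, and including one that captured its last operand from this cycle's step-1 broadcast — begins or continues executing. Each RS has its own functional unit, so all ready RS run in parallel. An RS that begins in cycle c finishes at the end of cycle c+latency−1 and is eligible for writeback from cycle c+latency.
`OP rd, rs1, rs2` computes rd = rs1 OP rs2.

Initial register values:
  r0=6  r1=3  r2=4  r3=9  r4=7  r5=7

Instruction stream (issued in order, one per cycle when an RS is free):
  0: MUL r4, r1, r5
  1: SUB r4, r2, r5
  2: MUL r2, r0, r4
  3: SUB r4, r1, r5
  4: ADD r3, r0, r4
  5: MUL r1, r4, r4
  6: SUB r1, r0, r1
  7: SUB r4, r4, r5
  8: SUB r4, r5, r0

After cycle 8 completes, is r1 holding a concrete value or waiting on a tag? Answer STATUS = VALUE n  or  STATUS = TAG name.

  c1: issue MUL r4<-Mul1  regs: r0:6,r1:3,r2:4,r3:9,r4:Mul1,r5:7
  c2: issue SUB r4<-Add1  regs: r0:6,r1:3,r2:4,r3:9,r4:Add1,r5:7
  c3: issue MUL r2<-Mul2  regs: r0:6,r1:3,r2:Mul2,r3:9,r4:Add1,r5:7
  c4: issue SUB r4<-Add2  regs: r0:6,r1:3,r2:Mul2,r3:9,r4:Add2,r5:7
  c5: CDB Add1=-3; issue ADD r3<-Add1  regs: r0:6,r1:3,r2:Mul2,r3:Add1,r4:Add2,r5:7
  c6: CDB Mul1=21; issue MUL r1<-Mul1  regs: r0:6,r1:Mul1,r2:Mul2,r3:Add1,r4:Add2,r5:7
  c7: CDB Add2=-4; issue SUB r1<-Add2  regs: r0:6,r1:Add2,r2:Mul2,r3:Add1,r4:-4,r5:7
  c8: stall  regs: r0:6,r1:Add2,r2:Mul2,r3:Add1,r4:-4,r5:7

STATUS = TAG Add2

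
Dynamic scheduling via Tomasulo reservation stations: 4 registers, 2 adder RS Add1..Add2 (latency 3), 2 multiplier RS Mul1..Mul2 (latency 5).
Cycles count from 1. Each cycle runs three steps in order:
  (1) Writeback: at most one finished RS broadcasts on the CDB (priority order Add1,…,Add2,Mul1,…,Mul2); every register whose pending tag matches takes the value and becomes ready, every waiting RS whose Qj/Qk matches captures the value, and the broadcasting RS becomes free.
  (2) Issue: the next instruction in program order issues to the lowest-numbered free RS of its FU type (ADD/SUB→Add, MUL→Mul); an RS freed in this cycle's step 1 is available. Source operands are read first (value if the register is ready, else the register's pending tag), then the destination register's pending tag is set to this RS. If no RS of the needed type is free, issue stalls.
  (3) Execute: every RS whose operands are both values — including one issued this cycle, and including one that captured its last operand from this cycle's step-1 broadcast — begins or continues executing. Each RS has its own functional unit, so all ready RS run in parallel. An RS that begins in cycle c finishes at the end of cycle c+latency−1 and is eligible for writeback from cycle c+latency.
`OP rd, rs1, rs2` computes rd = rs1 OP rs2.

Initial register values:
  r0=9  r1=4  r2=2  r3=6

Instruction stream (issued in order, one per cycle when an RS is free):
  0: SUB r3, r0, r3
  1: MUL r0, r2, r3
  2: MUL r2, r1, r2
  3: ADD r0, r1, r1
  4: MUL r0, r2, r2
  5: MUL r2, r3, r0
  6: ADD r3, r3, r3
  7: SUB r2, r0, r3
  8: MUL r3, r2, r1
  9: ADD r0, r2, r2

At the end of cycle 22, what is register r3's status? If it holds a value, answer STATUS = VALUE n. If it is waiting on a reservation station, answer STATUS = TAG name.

STATUS = VALUE 232

cycle 1: issue SUB r3<-Add1 // r0:9,r1:4,r2:2,r3:Add1
cycle 2: issue MUL r0<-Mul1 // r0:Mul1,r1:4,r2:2,r3:Add1
cycle 3: issue MUL r2<-Mul2 // r0:Mul1,r1:4,r2:Mul2,r3:Add1
cycle 4: CDB Add1=3; issue ADD r0<-Add1 // r0:Add1,r1:4,r2:Mul2,r3:3
cycle 5: stall // r0:Add1,r1:4,r2:Mul2,r3:3
cycle 6: stall // r0:Add1,r1:4,r2:Mul2,r3:3
cycle 7: CDB Add1=8; stall // r0:8,r1:4,r2:Mul2,r3:3
cycle 8: CDB Mul2=8; issue MUL r0<-Mul2 // r0:Mul2,r1:4,r2:8,r3:3
cycle 9: CDB Mul1=6; issue MUL r2<-Mul1 // r0:Mul2,r1:4,r2:Mul1,r3:3
cycle 10: issue ADD r3<-Add1 // r0:Mul2,r1:4,r2:Mul1,r3:Add1
cycle 11: issue SUB r2<-Add2 // r0:Mul2,r1:4,r2:Add2,r3:Add1
cycle 12: stall // r0:Mul2,r1:4,r2:Add2,r3:Add1
cycle 13: CDB Add1=6; stall // r0:Mul2,r1:4,r2:Add2,r3:6
cycle 14: CDB Mul2=64; issue MUL r3<-Mul2 // r0:64,r1:4,r2:Add2,r3:Mul2
cycle 15: issue ADD r0<-Add1 // r0:Add1,r1:4,r2:Add2,r3:Mul2
cycle 16: - // r0:Add1,r1:4,r2:Add2,r3:Mul2
cycle 17: CDB Add2=58 // r0:Add1,r1:4,r2:58,r3:Mul2
cycle 18: - // r0:Add1,r1:4,r2:58,r3:Mul2
cycle 19: CDB Mul1=192 // r0:Add1,r1:4,r2:58,r3:Mul2
cycle 20: CDB Add1=116 // r0:116,r1:4,r2:58,r3:Mul2
cycle 21: - // r0:116,r1:4,r2:58,r3:Mul2
cycle 22: CDB Mul2=232 // r0:116,r1:4,r2:58,r3:232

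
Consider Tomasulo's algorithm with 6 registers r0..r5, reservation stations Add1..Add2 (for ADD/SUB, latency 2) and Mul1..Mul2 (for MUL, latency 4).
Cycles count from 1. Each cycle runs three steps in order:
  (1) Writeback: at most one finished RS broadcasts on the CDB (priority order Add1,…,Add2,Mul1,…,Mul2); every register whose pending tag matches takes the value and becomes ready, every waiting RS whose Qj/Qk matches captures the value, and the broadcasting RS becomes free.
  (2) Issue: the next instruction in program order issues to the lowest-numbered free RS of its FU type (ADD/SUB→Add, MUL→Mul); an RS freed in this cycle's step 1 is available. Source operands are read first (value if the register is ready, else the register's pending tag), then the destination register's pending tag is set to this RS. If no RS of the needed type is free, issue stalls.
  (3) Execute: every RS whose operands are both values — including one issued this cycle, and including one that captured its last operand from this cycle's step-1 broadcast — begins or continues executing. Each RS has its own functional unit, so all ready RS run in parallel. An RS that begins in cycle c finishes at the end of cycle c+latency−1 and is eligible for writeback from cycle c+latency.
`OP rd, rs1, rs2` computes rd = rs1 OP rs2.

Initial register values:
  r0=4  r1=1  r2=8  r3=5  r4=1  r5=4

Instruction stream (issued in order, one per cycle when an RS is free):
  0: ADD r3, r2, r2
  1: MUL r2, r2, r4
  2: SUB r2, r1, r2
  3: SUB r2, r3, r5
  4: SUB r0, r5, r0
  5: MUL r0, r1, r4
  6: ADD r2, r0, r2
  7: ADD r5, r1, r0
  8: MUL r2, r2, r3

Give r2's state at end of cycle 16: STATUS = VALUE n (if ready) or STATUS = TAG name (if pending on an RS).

STATUS = TAG Mul2

cycle 1: issue ADD r3<-Add1 // r0:4,r1:1,r2:8,r3:Add1,r4:1,r5:4
cycle 2: issue MUL r2<-Mul1 // r0:4,r1:1,r2:Mul1,r3:Add1,r4:1,r5:4
cycle 3: CDB Add1=16; issue SUB r2<-Add1 // r0:4,r1:1,r2:Add1,r3:16,r4:1,r5:4
cycle 4: issue SUB r2<-Add2 // r0:4,r1:1,r2:Add2,r3:16,r4:1,r5:4
cycle 5: stall // r0:4,r1:1,r2:Add2,r3:16,r4:1,r5:4
cycle 6: CDB Add2=12; issue SUB r0<-Add2 // r0:Add2,r1:1,r2:12,r3:16,r4:1,r5:4
cycle 7: CDB Mul1=8; issue MUL r0<-Mul1 // r0:Mul1,r1:1,r2:12,r3:16,r4:1,r5:4
cycle 8: CDB Add2=0; issue ADD r2<-Add2 // r0:Mul1,r1:1,r2:Add2,r3:16,r4:1,r5:4
cycle 9: CDB Add1=-7; issue ADD r5<-Add1 // r0:Mul1,r1:1,r2:Add2,r3:16,r4:1,r5:Add1
cycle 10: issue MUL r2<-Mul2 // r0:Mul1,r1:1,r2:Mul2,r3:16,r4:1,r5:Add1
cycle 11: CDB Mul1=1 // r0:1,r1:1,r2:Mul2,r3:16,r4:1,r5:Add1
cycle 12: - // r0:1,r1:1,r2:Mul2,r3:16,r4:1,r5:Add1
cycle 13: CDB Add1=2 // r0:1,r1:1,r2:Mul2,r3:16,r4:1,r5:2
cycle 14: CDB Add2=13 // r0:1,r1:1,r2:Mul2,r3:16,r4:1,r5:2
cycle 15: - // r0:1,r1:1,r2:Mul2,r3:16,r4:1,r5:2
cycle 16: - // r0:1,r1:1,r2:Mul2,r3:16,r4:1,r5:2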